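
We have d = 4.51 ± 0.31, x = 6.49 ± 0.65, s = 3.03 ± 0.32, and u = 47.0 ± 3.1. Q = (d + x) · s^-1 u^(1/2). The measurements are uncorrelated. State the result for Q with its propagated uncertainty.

Let w = d + x = 11.0. δw = √(δd² + δx²) = √(0.0961 + 0.423) = 0.720, so δw/w = 0.0655.
Q is then a monomial in w, s, u:
δQ/Q = √((δw/w)² + (-1·δs/s)² + (½·δu/u)²) = √(0.00429 + 0.0112 + 0.00109) = 0.129
Q = 24.9, so δQ = 0.129 × 24.9 = 3.20.

24.9 ± 3.20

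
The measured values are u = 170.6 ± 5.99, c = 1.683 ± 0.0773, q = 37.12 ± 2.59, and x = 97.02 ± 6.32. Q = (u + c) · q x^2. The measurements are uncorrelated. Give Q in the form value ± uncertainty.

Let w = u + c = 172.3. δw = √(δu² + δc²) = √(35.9 + 0.00598) = 5.99, so δw/w = 0.0348.
Q is then a monomial in w, q, x:
δQ/Q = √((δw/w)² + (1·δq/q)² + (2·δx/x)²) = √(0.00121 + 0.00487 + 0.0170) = 0.152
Q = 6.02e+07, so δQ = 0.152 × 6.02e+07 = 9.14e+06.

(6.020 ± 0.914) × 10^7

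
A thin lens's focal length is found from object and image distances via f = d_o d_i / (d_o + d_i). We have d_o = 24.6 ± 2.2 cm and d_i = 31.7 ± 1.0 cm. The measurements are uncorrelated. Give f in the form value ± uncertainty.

∂f/∂d_o = (d_i/(d_o+d_i))² = 0.317;  ∂f/∂d_i = (d_o/(d_o+d_i))² = 0.191
δf = √((∂f/∂d_o · δd_o)² + (∂f/∂d_i · δd_i)²) = √(0.486 + 0.0365) = 0.723 cm
f = 13.9 cm.

13.9 ± 0.723 cm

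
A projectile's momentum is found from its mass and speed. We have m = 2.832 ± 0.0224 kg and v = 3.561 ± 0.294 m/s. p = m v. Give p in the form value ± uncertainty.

Products/powers → add relative errors in quadrature, weighted by exponent:
  (1·δm/m)² = (1×0.00791)² = 6.26e-05;  (1·δv/v)² = (1×0.0826)² = 0.00682
δp/p = √(0.00688) = 0.0829
p = 10.08 kg·m/s, so δp = 0.0829 × 10.08 = 0.836 kg·m/s.

10.08 ± 0.836 kg·m/s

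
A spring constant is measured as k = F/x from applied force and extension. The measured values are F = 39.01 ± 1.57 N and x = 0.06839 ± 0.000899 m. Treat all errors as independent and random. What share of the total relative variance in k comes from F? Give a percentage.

90.4%

(δk/k)² = (1·δF/F)² + (-1·δx/x)²
  F term: (1×0.0402)² = 0.00162
  x term: (-1×0.0131)² = 0.000173
Total = 0.00179. Share from F = 0.00162/0.00179 = 0.904.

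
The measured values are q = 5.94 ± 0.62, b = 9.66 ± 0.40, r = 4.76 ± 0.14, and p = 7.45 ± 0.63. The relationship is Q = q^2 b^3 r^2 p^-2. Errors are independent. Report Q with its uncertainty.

Products/powers → add relative errors in quadrature, weighted by exponent:
  (2·δq/q)² = (2×0.104)² = 0.0436;  (3·δb/b)² = (3×0.0414)² = 0.0154;  (2·δr/r)² = (2×0.0294)² = 0.00346;  (-2·δp/p)² = (-2×0.0846)² = 0.0286
δQ/Q = √(0.0911) = 0.302
Q = 13000, so δQ = 0.302 × 13000 = 3920.

13000 ± 3920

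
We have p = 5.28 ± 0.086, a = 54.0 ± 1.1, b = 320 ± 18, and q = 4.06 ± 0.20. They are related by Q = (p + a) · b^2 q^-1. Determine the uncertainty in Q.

Let u = p + a = 59.3. δu = √(δp² + δa²) = √(0.00740 + 1.21) = 1.10, so δu/u = 0.0186.
Q is then a monomial in u, b, q:
δQ/Q = √((δu/u)² + (2·δb/b)² + (-1·δq/q)²) = √(0.000346 + 0.0127 + 0.00243) = 0.124
Q = 1.5e+06, so δQ = 0.124 × 1.5e+06 = 1.86e+05.

1.86e+05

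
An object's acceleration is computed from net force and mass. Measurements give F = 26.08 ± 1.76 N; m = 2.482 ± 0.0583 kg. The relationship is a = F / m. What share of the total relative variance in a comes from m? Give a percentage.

(δa/a)² = (1·δF/F)² + (-1·δm/m)²
  F term: (1×0.0675)² = 0.00455
  m term: (-1×0.0235)² = 0.000552
Total = 0.00511. Share from m = 0.000552/0.00511 = 0.108.

10.8%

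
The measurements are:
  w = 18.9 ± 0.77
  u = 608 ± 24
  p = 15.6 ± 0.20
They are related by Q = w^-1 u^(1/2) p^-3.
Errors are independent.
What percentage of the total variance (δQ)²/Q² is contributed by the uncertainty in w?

47.0%

(δQ/Q)² = (-1·δw/w)² + (½·δu/u)² + (-3·δp/p)²
  w term: (-1×0.0407)² = 0.00166
  u term: (0.5×0.0395)² = 0.000390
  p term: (-3×0.0128)² = 0.00148
Total = 0.00353. Share from w = 0.00166/0.00353 = 0.470.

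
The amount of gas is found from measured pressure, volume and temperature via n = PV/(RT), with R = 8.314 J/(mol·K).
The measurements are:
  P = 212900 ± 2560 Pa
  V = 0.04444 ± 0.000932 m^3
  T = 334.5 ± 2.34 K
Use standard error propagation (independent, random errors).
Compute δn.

Since n is a product/quotient, work with relative uncertainties:
  (1·δP/P)² = (1×0.0120)² = 0.000145;  (1·δV/V)² = (1×0.0210)² = 0.000440;  (-1·δT/T)² = (-1×0.00700)² = 4.89e-05
δn/n = √(0.000633) = 0.0252
n = 3.402 mol, so δn = 0.0252 × 3.402 = 0.0856 mol.

0.0856 mol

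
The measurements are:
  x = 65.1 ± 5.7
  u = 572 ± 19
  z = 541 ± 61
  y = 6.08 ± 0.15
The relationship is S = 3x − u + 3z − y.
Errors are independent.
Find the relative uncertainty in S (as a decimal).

S is a linear combination, so absolute uncertainties add in quadrature:
  (3·δx)² = 292;  (δu)² = 361;  (3·δz)² = 33500;  (δy)² = 0.0225
δS = √(34100) = 185
S = 1240, so δS/S = 185/1240 = 0.149.

0.149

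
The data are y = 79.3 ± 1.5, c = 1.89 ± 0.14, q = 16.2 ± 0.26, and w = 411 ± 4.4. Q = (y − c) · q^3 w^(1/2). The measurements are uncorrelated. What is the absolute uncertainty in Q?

3.48e+05

Let u = y − c = 77.4. δu = √(δy² + δc²) = √(2.25 + 0.0196) = 1.51, so δu/u = 0.0195.
Q is then a monomial in u, q, w:
δQ/Q = √((δu/u)² + (3·δq/q)² + (½·δw/w)²) = √(0.000379 + 0.00232 + 2.87e-05) = 0.0522
Q = 6.67e+06, so δQ = 0.0522 × 6.67e+06 = 3.48e+05.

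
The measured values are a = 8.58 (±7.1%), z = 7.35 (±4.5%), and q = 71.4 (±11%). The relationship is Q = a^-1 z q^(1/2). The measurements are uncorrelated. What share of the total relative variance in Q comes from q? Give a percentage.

(δQ/Q)² = (-1·δa/a)² + (1·δz/z)² + (½·δq/q)²
  a term: (-1×0.0710)² = 0.00504
  z term: (1×0.0450)² = 0.00202
  q term: (0.5×0.110)² = 0.00302
Total = 0.0101. Share from q = 0.00302/0.0101 = 0.300.

30.0%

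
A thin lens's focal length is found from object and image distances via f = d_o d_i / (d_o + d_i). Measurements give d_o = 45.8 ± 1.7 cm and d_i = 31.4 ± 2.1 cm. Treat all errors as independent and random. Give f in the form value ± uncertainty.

∂f/∂d_o = (d_i/(d_o+d_i))² = 0.165;  ∂f/∂d_i = (d_o/(d_o+d_i))² = 0.352
δf = √((∂f/∂d_o · δd_o)² + (∂f/∂d_i · δd_i)²) = √(0.0791 + 0.546) = 0.791 cm
f = 18.6 cm.

18.6 ± 0.791 cm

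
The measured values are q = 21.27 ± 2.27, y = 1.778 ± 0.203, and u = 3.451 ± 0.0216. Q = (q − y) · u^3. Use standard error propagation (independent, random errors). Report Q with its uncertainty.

801.1 ± 94.9

Let w = q − y = 19.49. δw = √(δq² + δy²) = √(5.15 + 0.0412) = 2.28, so δw/w = 0.117.
Q is then a monomial in w, u:
δQ/Q = √((δw/w)² + (3·δu/u)²) = √(0.0137 + 0.000353) = 0.118
Q = 801.1, so δQ = 0.118 × 801.1 = 94.9.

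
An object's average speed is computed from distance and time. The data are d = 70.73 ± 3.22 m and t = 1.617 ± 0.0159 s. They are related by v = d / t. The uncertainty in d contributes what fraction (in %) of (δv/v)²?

95.5%

(δv/v)² = (1·δd/d)² + (-1·δt/t)²
  d term: (1×0.0455)² = 0.00207
  t term: (-1×0.00983)² = 9.67e-05
Total = 0.00217. Share from d = 0.00207/0.00217 = 0.955.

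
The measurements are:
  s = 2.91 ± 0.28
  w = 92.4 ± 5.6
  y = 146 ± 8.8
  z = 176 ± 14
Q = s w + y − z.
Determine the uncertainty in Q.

Let p = s·w = 269. δp/p = √((1·δs/s)² + (1·δw/w)²) = √(0.00926 + 0.00367) = 0.114, so δp = 30.6.
Q = p + y − z: δQ = √(δp² + δy² + δz²) = √(935 + 77.4 + 196) = 34.8

34.8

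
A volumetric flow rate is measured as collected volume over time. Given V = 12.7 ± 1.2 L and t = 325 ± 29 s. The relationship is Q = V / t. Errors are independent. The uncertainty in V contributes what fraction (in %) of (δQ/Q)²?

52.9%

(δQ/Q)² = (1·δV/V)² + (-1·δt/t)²
  V term: (1×0.0945)² = 0.00893
  t term: (-1×0.0892)² = 0.00796
Total = 0.0169. Share from V = 0.00893/0.0169 = 0.529.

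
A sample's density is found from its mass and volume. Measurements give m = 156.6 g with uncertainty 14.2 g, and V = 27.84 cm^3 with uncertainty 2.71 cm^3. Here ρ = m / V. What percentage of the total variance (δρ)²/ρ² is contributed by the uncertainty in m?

(δρ/ρ)² = (1·δm/m)² + (-1·δV/V)²
  m term: (1×0.0907)² = 0.00822
  V term: (-1×0.0973)² = 0.00948
Total = 0.0177. Share from m = 0.00822/0.0177 = 0.465.

46.5%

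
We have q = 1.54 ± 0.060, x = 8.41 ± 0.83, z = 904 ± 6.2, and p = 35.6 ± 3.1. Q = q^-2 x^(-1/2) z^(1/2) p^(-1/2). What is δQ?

Products/powers → add relative errors in quadrature, weighted by exponent:
  (-2·δq/q)² = (-2×0.0390)² = 0.00607;  (−½·δx/x)² = (-0.5×0.0987)² = 0.00244;  (½·δz/z)² = (0.5×0.00686)² = 1.18e-05;  (−½·δp/p)² = (-0.5×0.0871)² = 0.00190
δQ/Q = √(0.0104) = 0.102
Q = 0.733, so δQ = 0.102 × 0.733 = 0.0748.

0.0748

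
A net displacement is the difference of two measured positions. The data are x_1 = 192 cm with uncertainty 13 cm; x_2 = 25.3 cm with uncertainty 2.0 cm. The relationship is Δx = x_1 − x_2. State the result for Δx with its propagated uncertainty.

Δx is a linear combination, so absolute uncertainties add in quadrature:
  (δx_1)² = 169;  (δx_2)² = 4.00
δΔx = √(173) = 13.2 cm
Δx = 167 cm.

167 ± 13.2 cm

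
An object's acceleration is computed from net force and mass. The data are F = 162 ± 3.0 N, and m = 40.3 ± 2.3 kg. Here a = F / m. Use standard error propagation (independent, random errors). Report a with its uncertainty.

Since a is a product/quotient, work with relative uncertainties:
  (1·δF/F)² = (1×0.0185)² = 0.000343;  (-1·δm/m)² = (-1×0.0571)² = 0.00326
δa/a = √(0.00360) = 0.0600
a = 4.02 m/s^2, so δa = 0.0600 × 4.02 = 0.241 m/s^2.

4.02 ± 0.241 m/s^2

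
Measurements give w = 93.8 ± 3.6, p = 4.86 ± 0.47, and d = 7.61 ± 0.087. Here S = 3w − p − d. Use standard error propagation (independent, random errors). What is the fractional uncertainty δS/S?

0.0402

S is a linear combination, so absolute uncertainties add in quadrature:
  (3·δw)² = 117;  (δp)² = 0.221;  (δd)² = 0.00757
δS = √(117) = 10.8
S = 269, so δS/S = 10.8/269 = 0.0402.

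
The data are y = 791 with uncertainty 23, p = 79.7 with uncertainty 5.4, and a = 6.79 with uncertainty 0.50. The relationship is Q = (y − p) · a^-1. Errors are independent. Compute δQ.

8.46

Let u = y − p = 711. δu = √(δy² + δp²) = √(529 + 29.2) = 23.6, so δu/u = 0.0332.
Q is then a monomial in u, a:
δQ/Q = √((δu/u)² + (-1·δa/a)²) = √(0.00110 + 0.00542) = 0.0808
Q = 105, so δQ = 0.0808 × 105 = 8.46.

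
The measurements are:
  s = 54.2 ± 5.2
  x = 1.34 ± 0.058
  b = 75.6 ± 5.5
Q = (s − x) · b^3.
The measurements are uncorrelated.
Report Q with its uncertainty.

Let u = s − x = 52.9. δu = √(δs² + δx²) = √(27.0 + 0.00336) = 5.20, so δu/u = 0.0984.
Q is then a monomial in u, b:
δQ/Q = √((δu/u)² + (3·δb/b)²) = √(0.00968 + 0.0476) = 0.239
Q = 2.28e+07, so δQ = 0.239 × 2.28e+07 = 5.47e+06.

(2.28 ± 0.547) × 10^7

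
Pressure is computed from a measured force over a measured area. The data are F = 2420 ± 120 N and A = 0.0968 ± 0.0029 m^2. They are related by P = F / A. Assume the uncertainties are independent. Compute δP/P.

0.0579

Each factor contributes (exponent × relative error)² to (δP/P)²:
  (1·δF/F)² = (1×0.0496)² = 0.00246;  (-1·δA/A)² = (-1×0.0300)² = 0.000898
δP/P = √(0.00336) = 0.0579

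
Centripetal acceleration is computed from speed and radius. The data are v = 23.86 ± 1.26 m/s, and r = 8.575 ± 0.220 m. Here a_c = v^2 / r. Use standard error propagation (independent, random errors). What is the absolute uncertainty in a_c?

Since a_c is a product/quotient, work with relative uncertainties:
  (2·δv/v)² = (2×0.0528)² = 0.0112;  (-1·δr/r)² = (-1×0.0257)² = 0.000658
δa_c/a_c = √(0.0118) = 0.109
a_c = 66.39 m/s^2, so δa_c = 0.109 × 66.39 = 7.22 m/s^2.

7.22 m/s^2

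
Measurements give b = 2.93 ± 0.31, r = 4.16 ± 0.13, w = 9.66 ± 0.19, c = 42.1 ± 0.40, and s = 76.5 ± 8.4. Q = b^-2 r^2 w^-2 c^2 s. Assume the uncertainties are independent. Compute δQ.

For a monomial Q ∝ b^-2, r^2, w^-2, c^2, s, fractional errors add in quadrature:
  (-2·δb/b)² = (-2×0.106)² = 0.0448;  (2·δr/r)² = (2×0.0312)² = 0.00391;  (-2·δw/w)² = (-2×0.0197)² = 0.00155;  (2·δc/c)² = (2×0.00950)² = 0.000361;  (1·δs/s)² = (1×0.110)² = 0.0121
δQ/Q = √(0.0626) = 0.250
Q = 2930, so δQ = 0.250 × 2930 = 733.

733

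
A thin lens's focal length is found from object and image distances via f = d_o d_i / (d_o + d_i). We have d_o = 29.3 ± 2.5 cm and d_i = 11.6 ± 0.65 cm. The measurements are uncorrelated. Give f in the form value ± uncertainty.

∂f/∂d_o = (d_i/(d_o+d_i))² = 0.0804;  ∂f/∂d_i = (d_o/(d_o+d_i))² = 0.513
δf = √((∂f/∂d_o · δd_o)² + (∂f/∂d_i · δd_i)²) = √(0.0404 + 0.111) = 0.390 cm
f = 8.31 cm.

8.31 ± 0.390 cm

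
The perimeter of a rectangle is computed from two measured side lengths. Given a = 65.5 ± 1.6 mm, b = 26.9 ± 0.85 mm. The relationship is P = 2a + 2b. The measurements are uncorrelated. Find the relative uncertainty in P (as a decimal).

0.0196

P is a linear combination, so absolute uncertainties add in quadrature:
  (2·δa)² = 10.2;  (2·δb)² = 2.89
δP = √(13.1) = 3.62 mm
P = 185 mm, so δP/P = 3.62/185 = 0.0196.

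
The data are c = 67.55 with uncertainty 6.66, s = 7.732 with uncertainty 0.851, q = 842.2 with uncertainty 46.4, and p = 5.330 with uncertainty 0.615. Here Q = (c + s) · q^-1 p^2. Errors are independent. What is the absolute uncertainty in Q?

0.644

Let u = c + s = 75.28. δu = √(δc² + δs²) = √(44.4 + 0.724) = 6.71, so δu/u = 0.0892.
Q is then a monomial in u, q, p:
δQ/Q = √((δu/u)² + (-1·δq/q)² + (2·δp/p)²) = √(0.00795 + 0.00304 + 0.0533) = 0.253
Q = 2.539, so δQ = 0.253 × 2.539 = 0.644.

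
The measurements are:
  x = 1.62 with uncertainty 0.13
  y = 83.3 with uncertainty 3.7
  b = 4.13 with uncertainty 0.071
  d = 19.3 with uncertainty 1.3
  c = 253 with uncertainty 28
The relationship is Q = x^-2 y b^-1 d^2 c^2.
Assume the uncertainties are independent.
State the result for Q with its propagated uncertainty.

Products/powers → add relative errors in quadrature, weighted by exponent:
  (-2·δx/x)² = (-2×0.0802)² = 0.0258;  (1·δy/y)² = (1×0.0444)² = 0.00197;  (-1·δb/b)² = (-1×0.0172)² = 0.000296;  (2·δd/d)² = (2×0.0674)² = 0.0181;  (2·δc/c)² = (2×0.111)² = 0.0490
δQ/Q = √(0.0952) = 0.308
Q = 1.83e+08, so δQ = 0.308 × 1.83e+08 = 5.65e+07.

(1.83 ± 0.565) × 10^8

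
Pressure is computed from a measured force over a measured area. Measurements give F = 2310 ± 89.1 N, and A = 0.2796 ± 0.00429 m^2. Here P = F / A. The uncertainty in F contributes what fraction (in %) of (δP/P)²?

86.3%

(δP/P)² = (1·δF/F)² + (-1·δA/A)²
  F term: (1×0.0386)² = 0.00149
  A term: (-1×0.0153)² = 0.000235
Total = 0.00172. Share from F = 0.00149/0.00172 = 0.863.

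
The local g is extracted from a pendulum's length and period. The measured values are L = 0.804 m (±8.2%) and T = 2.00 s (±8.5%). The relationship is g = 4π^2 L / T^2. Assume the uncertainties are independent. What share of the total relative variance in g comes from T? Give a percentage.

(δg/g)² = (1·δL/L)² + (-2·δT/T)²
  L term: (1×0.0820)² = 0.00672
  T term: (-2×0.0850)² = 0.0289
Total = 0.0356. Share from T = 0.0289/0.0356 = 0.811.

81.1%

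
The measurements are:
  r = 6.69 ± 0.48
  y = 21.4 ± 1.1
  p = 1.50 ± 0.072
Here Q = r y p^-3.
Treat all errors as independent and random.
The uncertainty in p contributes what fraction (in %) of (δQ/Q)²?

72.7%

(δQ/Q)² = (1·δr/r)² + (1·δy/y)² + (-3·δp/p)²
  r term: (1×0.0717)² = 0.00515
  y term: (1×0.0514)² = 0.00264
  p term: (-3×0.0480)² = 0.0207
Total = 0.0285. Share from p = 0.0207/0.0285 = 0.727.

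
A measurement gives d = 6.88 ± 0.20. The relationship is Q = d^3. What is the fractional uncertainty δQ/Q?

Each factor contributes (exponent × relative error)² to (δQ/Q)²:
  (3·δd/d)² = (3×0.0291)² = 0.00761
δQ/Q = √(0.00761) = 0.0872

0.0872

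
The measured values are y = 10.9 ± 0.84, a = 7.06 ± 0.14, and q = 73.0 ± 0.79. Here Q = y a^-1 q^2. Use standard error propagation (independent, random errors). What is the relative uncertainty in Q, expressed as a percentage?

8.25%

Products/powers → add relative errors in quadrature, weighted by exponent:
  (1·δy/y)² = (1×0.0771)² = 0.00594;  (-1·δa/a)² = (-1×0.0198)² = 0.000393;  (2·δq/q)² = (2×0.0108)² = 0.000468
δQ/Q = √(0.00680) = 0.0825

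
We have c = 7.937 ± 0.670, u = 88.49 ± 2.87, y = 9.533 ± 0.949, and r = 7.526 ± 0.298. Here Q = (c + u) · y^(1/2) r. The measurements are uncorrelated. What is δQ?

158

Let w = c + u = 96.43. δw = √(δc² + δu²) = √(0.449 + 8.24) = 2.95, so δw/w = 0.0306.
Q is then a monomial in w, y, r:
δQ/Q = √((δw/w)² + (½·δy/y)² + (1·δr/r)²) = √(0.000934 + 0.00248 + 0.00157) = 0.0706
Q = 2241, so δQ = 0.0706 × 2241 = 158.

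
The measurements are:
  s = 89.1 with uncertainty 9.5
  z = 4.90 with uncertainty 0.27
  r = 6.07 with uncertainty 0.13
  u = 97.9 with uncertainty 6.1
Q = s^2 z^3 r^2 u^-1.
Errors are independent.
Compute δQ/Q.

0.280

Relative error in a monomial: (δQ/Q)² = Σ (nᵢ · δxᵢ/xᵢ)².
  (2·δs/s)² = (2×0.107)² = 0.0455;  (3·δz/z)² = (3×0.0551)² = 0.0273;  (2·δr/r)² = (2×0.0214)² = 0.00183;  (-1·δu/u)² = (-1×0.0623)² = 0.00388
δQ/Q = √(0.0785) = 0.280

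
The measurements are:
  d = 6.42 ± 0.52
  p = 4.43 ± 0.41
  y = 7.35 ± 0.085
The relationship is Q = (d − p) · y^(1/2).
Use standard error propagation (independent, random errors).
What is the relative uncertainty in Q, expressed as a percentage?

33.3%

Let u = d − p = 1.99. δu = √(δd² + δp²) = √(0.270 + 0.168) = 0.662, so δu/u = 0.333.
Q is then a monomial in u, y:
δQ/Q = √((δu/u)² + (½·δy/y)²) = √(0.111 + 3.34e-05) = 0.333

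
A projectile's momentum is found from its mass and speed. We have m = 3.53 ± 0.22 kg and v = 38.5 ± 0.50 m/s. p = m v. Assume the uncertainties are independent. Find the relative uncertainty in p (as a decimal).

0.0637

Products/powers → add relative errors in quadrature, weighted by exponent:
  (1·δm/m)² = (1×0.0623)² = 0.00388;  (1·δv/v)² = (1×0.0130)² = 0.000169
δp/p = √(0.00405) = 0.0637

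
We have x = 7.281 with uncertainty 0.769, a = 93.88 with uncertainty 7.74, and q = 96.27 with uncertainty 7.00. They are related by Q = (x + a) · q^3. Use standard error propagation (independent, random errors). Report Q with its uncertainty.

Let u = x + a = 101.2. δu = √(δx² + δa²) = √(0.591 + 59.9) = 7.78, so δu/u = 0.0769.
Q is then a monomial in u, q:
δQ/Q = √((δu/u)² + (3·δq/q)²) = √(0.00591 + 0.0476) = 0.231
Q = 9.026e+07, so δQ = 0.231 × 9.026e+07 = 2.09e+07.

(9.026 ± 2.09) × 10^7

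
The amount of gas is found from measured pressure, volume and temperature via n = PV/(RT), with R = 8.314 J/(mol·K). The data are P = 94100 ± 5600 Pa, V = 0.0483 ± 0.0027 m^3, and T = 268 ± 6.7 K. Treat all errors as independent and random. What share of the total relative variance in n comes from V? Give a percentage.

42.9%

(δn/n)² = (1·δP/P)² + (1·δV/V)² + (-1·δT/T)²
  P term: (1×0.0595)² = 0.00354
  V term: (1×0.0559)² = 0.00312
  T term: (-1×0.0250)² = 0.000625
Total = 0.00729. Share from V = 0.00312/0.00729 = 0.429.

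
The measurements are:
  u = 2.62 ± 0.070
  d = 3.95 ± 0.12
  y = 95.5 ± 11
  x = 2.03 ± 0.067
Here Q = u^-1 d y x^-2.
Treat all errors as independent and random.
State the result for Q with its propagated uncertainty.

Q is a product of powers, so relative uncertainties combine in quadrature:
  (-1·δu/u)² = (-1×0.0267)² = 0.000714;  (1·δd/d)² = (1×0.0304)² = 0.000923;  (1·δy/y)² = (1×0.115)² = 0.0133;  (-2·δx/x)² = (-2×0.0330)² = 0.00436
δQ/Q = √(0.0193) = 0.139
Q = 34.9, so δQ = 0.139 × 34.9 = 4.85.

34.9 ± 4.85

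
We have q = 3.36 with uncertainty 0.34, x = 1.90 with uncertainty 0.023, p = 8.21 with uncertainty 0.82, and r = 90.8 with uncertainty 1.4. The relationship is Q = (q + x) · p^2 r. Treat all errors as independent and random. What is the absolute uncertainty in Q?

6780

Let u = q + x = 5.26. δu = √(δq² + δx²) = √(0.116 + 0.000529) = 0.341, so δu/u = 0.0648.
Q is then a monomial in u, p, r:
δQ/Q = √((δu/u)² + (2·δp/p)² + (1·δr/r)²) = √(0.00420 + 0.0399 + 0.000238) = 0.211
Q = 32200, so δQ = 0.211 × 32200 = 6780.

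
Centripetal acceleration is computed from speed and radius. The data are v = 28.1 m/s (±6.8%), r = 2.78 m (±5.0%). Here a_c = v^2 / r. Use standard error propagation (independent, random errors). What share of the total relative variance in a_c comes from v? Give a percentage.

88.1%

(δa_c/a_c)² = (2·δv/v)² + (-1·δr/r)²
  v term: (2×0.0680)² = 0.0185
  r term: (-1×0.0500)² = 0.00250
Total = 0.0210. Share from v = 0.0185/0.0210 = 0.881.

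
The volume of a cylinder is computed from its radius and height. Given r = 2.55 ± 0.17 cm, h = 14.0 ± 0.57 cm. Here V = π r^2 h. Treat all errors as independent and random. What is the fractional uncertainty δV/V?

Since V is a product/quotient, work with relative uncertainties:
  (2·δr/r)² = (2×0.0667)² = 0.0178;  (1·δh/h)² = (1×0.0407)² = 0.00166
δV/V = √(0.0194) = 0.139

0.139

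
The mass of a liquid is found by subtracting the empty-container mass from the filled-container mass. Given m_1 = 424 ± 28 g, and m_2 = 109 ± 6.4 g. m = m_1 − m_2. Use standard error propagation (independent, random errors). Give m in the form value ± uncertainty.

315 ± 28.7 g

Sums and differences: (δm)² = Σ (cᵢ δxᵢ)².
  (δm_1)² = 784;  (δm_2)² = 41.0
δm = √(825) = 28.7 g
m = 315 g.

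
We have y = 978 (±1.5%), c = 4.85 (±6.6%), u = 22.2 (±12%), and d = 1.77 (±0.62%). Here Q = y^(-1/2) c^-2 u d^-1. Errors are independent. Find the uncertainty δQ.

Relative error in a monomial: (δQ/Q)² = Σ (nᵢ · δxᵢ/xᵢ)².
  (−½·δy/y)² = (-0.5×0.0150)² = 5.62e-05;  (-2·δc/c)² = (-2×0.0660)² = 0.0174;  (1·δu/u)² = (1×0.120)² = 0.0144;  (-1·δd/d)² = (-1×0.00620)² = 3.84e-05
δQ/Q = √(0.0319) = 0.179
Q = 0.0171, so δQ = 0.179 × 0.0171 = 0.00305.

0.00305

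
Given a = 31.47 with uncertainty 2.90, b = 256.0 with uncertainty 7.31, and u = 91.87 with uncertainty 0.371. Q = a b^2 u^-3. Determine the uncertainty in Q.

Since Q is a product/quotient, work with relative uncertainties:
  (1·δa/a)² = (1×0.0922)² = 0.00849;  (2·δb/b)² = (2×0.0286)² = 0.00326;  (-3·δu/u)² = (-3×0.00404)² = 0.000147
δQ/Q = √(0.0119) = 0.109
Q = 2.660, so δQ = 0.109 × 2.660 = 0.290.

0.290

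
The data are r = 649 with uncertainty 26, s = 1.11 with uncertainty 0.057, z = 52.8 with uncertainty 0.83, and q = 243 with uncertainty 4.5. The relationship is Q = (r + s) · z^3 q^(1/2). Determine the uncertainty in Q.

Let u = r + s = 650. δu = √(δr² + δs²) = √(676 + 0.00325) = 26.0, so δu/u = 0.0400.
Q is then a monomial in u, z, q:
δQ/Q = √((δu/u)² + (3·δz/z)² + (½·δq/q)²) = √(0.00160 + 0.00222 + 8.57e-05) = 0.0625
Q = 1.49e+09, so δQ = 0.0625 × 1.49e+09 = 9.33e+07.

9.33e+07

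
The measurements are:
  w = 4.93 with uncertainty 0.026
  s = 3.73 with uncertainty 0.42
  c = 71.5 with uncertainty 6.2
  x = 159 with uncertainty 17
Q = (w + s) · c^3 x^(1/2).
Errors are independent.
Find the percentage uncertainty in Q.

Let u = w + s = 8.66. δu = √(δw² + δs²) = √(0.000676 + 0.176) = 0.421, so δu/u = 0.0486.
Q is then a monomial in u, c, x:
δQ/Q = √((δu/u)² + (3·δc/c)² + (½·δx/x)²) = √(0.00236 + 0.0677 + 0.00286) = 0.270

27.0%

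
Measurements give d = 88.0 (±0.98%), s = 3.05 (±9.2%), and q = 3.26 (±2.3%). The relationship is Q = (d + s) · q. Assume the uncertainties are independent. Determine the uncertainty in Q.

Let u = d + s = 91.0. δu = √(δd² + δs²) = √(0.744 + 0.0787) = 0.907, so δu/u = 0.00996.
Q is then a monomial in u, q:
δQ/Q = √((δu/u)² + (1·δq/q)²) = √(9.92e-05 + 0.000529) = 0.0251
Q = 297, so δQ = 0.0251 × 297 = 7.44.

7.44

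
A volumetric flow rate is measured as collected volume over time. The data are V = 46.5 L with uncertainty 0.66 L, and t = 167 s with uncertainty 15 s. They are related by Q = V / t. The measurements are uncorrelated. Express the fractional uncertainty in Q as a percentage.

Since Q is a product/quotient, work with relative uncertainties:
  (1·δV/V)² = (1×0.0142)² = 0.000201;  (-1·δt/t)² = (-1×0.0898)² = 0.00807
δQ/Q = √(0.00827) = 0.0909

9.09%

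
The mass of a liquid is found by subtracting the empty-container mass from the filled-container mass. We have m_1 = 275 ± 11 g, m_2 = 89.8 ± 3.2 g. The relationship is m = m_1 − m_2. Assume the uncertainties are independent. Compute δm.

11.5 g

Each term contributes (cᵢ δxᵢ)² to (δm)²:
  (δm_1)² = 121;  (δm_2)² = 10.2
δm = √(131) = 11.5 g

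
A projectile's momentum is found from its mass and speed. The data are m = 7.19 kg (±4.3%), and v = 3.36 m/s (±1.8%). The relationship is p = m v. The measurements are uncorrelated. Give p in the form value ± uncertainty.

24.2 ± 1.13 kg·m/s

Products/powers → add relative errors in quadrature, weighted by exponent:
  (1·δm/m)² = (1×0.0430)² = 0.00185;  (1·δv/v)² = (1×0.0180)² = 0.000324
δp/p = √(0.00217) = 0.0466
p = 24.2 kg·m/s, so δp = 0.0466 × 24.2 = 1.13 kg·m/s.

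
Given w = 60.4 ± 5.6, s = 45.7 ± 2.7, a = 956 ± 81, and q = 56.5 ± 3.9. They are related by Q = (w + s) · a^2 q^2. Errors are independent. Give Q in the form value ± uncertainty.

(3.10 ± 0.700) × 10^11

Let u = w + s = 106. δu = √(δw² + δs²) = √(31.4 + 7.29) = 6.22, so δu/u = 0.0586.
Q is then a monomial in u, a, q:
δQ/Q = √((δu/u)² + (2·δa/a)² + (2·δq/q)²) = √(0.00343 + 0.0287 + 0.0191) = 0.226
Q = 3.1e+11, so δQ = 0.226 × 3.1e+11 = 7e+10.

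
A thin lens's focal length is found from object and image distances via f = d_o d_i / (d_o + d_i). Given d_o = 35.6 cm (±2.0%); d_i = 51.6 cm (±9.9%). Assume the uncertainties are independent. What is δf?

0.887 cm

∂f/∂d_o = (d_i/(d_o+d_i))² = 0.350;  ∂f/∂d_i = (d_o/(d_o+d_i))² = 0.167
δf = √((∂f/∂d_o · δd_o)² + (∂f/∂d_i · δd_i)²) = √(0.0622 + 0.725) = 0.887 cm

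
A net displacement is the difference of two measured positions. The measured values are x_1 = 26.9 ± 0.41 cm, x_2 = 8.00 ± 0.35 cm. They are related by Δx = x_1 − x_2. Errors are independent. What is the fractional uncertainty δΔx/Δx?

Sums and differences: (δΔx)² = Σ (cᵢ δxᵢ)².
  (δx_1)² = 0.168;  (δx_2)² = 0.122
δΔx = √(0.291) = 0.539 cm
Δx = 18.9 cm, so δΔx/Δx = 0.539/18.9 = 0.0285.

0.0285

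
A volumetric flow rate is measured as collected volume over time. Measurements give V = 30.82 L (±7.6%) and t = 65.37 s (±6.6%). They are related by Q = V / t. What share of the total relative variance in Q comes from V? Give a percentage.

(δQ/Q)² = (1·δV/V)² + (-1·δt/t)²
  V term: (1×0.0760)² = 0.00578
  t term: (-1×0.0660)² = 0.00436
Total = 0.0101. Share from V = 0.00578/0.0101 = 0.570.

57.0%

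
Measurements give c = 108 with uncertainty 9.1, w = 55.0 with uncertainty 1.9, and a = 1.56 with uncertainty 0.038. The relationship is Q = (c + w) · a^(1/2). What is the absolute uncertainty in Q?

Let u = c + w = 163. δu = √(δc² + δw²) = √(82.8 + 3.61) = 9.30, so δu/u = 0.0570.
Q is then a monomial in u, a:
δQ/Q = √((δu/u)² + (½·δa/a)²) = √(0.00325 + 0.000148) = 0.0583
Q = 204, so δQ = 0.0583 × 204 = 11.9.

11.9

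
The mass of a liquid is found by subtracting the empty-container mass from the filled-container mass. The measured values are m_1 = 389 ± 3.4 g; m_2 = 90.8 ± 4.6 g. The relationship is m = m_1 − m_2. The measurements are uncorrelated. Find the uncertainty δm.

For a sum/difference, combine absolute errors in quadrature:
  (δm_1)² = 11.6;  (δm_2)² = 21.2
δm = √(32.7) = 5.72 g

5.72 g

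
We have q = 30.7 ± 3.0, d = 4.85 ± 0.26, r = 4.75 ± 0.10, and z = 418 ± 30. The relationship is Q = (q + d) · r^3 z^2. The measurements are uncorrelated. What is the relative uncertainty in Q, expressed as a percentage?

Let u = q + d = 35.5. δu = √(δq² + δd²) = √(9.00 + 0.0676) = 3.01, so δu/u = 0.0847.
Q is then a monomial in u, r, z:
δQ/Q = √((δu/u)² + (3·δr/r)² + (2·δz/z)²) = √(0.00717 + 0.00399 + 0.0206) = 0.178

17.8%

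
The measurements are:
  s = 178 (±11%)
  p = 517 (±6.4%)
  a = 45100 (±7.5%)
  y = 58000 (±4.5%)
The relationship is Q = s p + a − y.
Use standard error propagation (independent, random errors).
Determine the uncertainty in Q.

Let w = s·p = 92000. δw/w = √((1·δs/s)² + (1·δp/p)²) = √(0.0121 + 0.00410) = 0.127, so δw = 11700.
Q = w + a − y: δQ = √(δw² + δa² + δy²) = √(1.37e+08 + 1.14e+07 + 6.81e+06) = 12500

12500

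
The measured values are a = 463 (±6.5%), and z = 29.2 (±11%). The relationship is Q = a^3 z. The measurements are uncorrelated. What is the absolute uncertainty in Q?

6.49e+08

Products/powers → add relative errors in quadrature, weighted by exponent:
  (3·δa/a)² = (3×0.0650)² = 0.0380;  (1·δz/z)² = (1×0.110)² = 0.0121
δQ/Q = √(0.0501) = 0.224
Q = 2.9e+09, so δQ = 0.224 × 2.9e+09 = 6.49e+08.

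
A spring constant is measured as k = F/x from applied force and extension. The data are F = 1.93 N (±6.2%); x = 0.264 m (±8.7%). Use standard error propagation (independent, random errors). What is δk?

Since k is a product/quotient, work with relative uncertainties:
  (1·δF/F)² = (1×0.0620)² = 0.00384;  (-1·δx/x)² = (-1×0.0870)² = 0.00757
δk/k = √(0.0114) = 0.107
k = 7.31 N/m, so δk = 0.107 × 7.31 = 0.781 N/m.

0.781 N/m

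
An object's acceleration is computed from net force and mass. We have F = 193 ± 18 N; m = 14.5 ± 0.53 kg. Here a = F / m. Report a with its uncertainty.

Each factor contributes (exponent × relative error)² to (δa/a)²:
  (1·δF/F)² = (1×0.0933)² = 0.00870;  (-1·δm/m)² = (-1×0.0366)² = 0.00134
δa/a = √(0.0100) = 0.100
a = 13.3 m/s^2, so δa = 0.100 × 13.3 = 1.33 m/s^2.

13.3 ± 1.33 m/s^2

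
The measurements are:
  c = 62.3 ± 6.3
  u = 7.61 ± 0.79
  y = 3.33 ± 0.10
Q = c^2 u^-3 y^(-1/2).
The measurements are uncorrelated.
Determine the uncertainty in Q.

1.79

Q is a product of powers, so relative uncertainties combine in quadrature:
  (2·δc/c)² = (2×0.101)² = 0.0409;  (-3·δu/u)² = (-3×0.104)² = 0.0970;  (−½·δy/y)² = (-0.5×0.0300)² = 0.000225
δQ/Q = √(0.138) = 0.372
Q = 4.83, so δQ = 0.372 × 4.83 = 1.79.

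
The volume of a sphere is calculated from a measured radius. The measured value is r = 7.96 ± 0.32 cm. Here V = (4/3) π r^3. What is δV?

V ∝ r^3, so δV/V = |3| · δr/r = 3 × 0.0402 = 0.121.
V = 2110 cm^3, so δV = 0.121 × 2110 = 255 cm^3.

255 cm^3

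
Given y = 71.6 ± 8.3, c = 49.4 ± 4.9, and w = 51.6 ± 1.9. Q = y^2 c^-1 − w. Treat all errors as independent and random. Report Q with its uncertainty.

52.2 ± 26.2

Let p = y^2·c^-1 = 104. δp/p = √((2·δy/y)² + (-1·δc/c)²) = √(0.0538 + 0.00984) = 0.252, so δp = 26.2.
Q = p − w: δQ = √(δp² + δw²) = √(685 + 3.61) = 26.2
Q = 52.2.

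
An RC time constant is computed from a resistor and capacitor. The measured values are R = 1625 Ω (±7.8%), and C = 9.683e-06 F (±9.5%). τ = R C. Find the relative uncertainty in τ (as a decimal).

Products/powers → add relative errors in quadrature, weighted by exponent:
  (1·δR/R)² = (1×0.0780)² = 0.00608;  (1·δC/C)² = (1×0.0950)² = 0.00903
δτ/τ = √(0.0151) = 0.123

0.123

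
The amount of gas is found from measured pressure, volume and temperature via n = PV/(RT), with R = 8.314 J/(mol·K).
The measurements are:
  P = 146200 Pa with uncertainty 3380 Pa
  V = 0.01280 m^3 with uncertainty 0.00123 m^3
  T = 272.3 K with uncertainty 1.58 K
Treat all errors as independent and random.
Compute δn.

0.0818 mol

Each factor contributes (exponent × relative error)² to (δn/n)²:
  (1·δP/P)² = (1×0.0231)² = 0.000534;  (1·δV/V)² = (1×0.0961)² = 0.00923;  (-1·δT/T)² = (-1×0.00580)² = 3.37e-05
δn/n = √(0.00980) = 0.0990
n = 0.8266 mol, so δn = 0.0990 × 0.8266 = 0.0818 mol.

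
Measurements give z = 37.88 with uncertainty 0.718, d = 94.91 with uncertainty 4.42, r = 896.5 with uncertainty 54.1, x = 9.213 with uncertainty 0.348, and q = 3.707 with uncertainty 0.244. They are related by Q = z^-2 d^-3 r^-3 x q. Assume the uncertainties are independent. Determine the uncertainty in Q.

For a monomial Q ∝ z^-2, d^-3, r^-3, x, q, fractional errors add in quadrature:
  (-2·δz/z)² = (-2×0.0190)² = 0.00144;  (-3·δd/d)² = (-3×0.0466)² = 0.0195;  (-3·δr/r)² = (-3×0.0603)² = 0.0328;  (1·δx/x)² = (1×0.0378)² = 0.00143;  (1·δq/q)² = (1×0.0658)² = 0.00433
δQ/Q = √(0.0595) = 0.244
Q = 3.864e-17, so δQ = 0.244 × 3.864e-17 = 9.42e-18.

9.42e-18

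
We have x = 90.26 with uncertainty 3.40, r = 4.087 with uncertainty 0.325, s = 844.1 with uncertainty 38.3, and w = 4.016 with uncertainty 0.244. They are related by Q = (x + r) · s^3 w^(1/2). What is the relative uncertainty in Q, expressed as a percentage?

Let u = x + r = 94.35. δu = √(δx² + δr²) = √(11.6 + 0.106) = 3.42, so δu/u = 0.0362.
Q is then a monomial in u, s, w:
δQ/Q = √((δu/u)² + (3·δs/s)² + (½·δw/w)²) = √(0.00131 + 0.0185 + 0.000923) = 0.144

14.4%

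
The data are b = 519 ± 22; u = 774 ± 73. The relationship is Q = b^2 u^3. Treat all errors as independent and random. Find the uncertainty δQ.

3.69e+13

For a monomial Q ∝ b^2, u^3, fractional errors add in quadrature:
  (2·δb/b)² = (2×0.0424)² = 0.00719;  (3·δu/u)² = (3×0.0943)² = 0.0801
δQ/Q = √(0.0872) = 0.295
Q = 1.25e+14, so δQ = 0.295 × 1.25e+14 = 3.69e+13.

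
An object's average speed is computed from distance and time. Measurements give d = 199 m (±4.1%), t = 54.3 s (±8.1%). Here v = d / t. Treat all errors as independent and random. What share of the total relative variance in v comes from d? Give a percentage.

(δv/v)² = (1·δd/d)² + (-1·δt/t)²
  d term: (1×0.0410)² = 0.00168
  t term: (-1×0.0810)² = 0.00656
Total = 0.00824. Share from d = 0.00168/0.00824 = 0.204.

20.4%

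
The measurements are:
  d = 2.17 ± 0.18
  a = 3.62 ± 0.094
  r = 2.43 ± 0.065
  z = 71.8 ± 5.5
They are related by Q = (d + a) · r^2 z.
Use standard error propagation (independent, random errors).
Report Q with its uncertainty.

2450 ± 245

Let u = d + a = 5.79. δu = √(δd² + δa²) = √(0.0324 + 0.00884) = 0.203, so δu/u = 0.0351.
Q is then a monomial in u, r, z:
δQ/Q = √((δu/u)² + (2·δr/r)² + (1·δz/z)²) = √(0.00123 + 0.00286 + 0.00587) = 0.0998
Q = 2450, so δQ = 0.0998 × 2450 = 245.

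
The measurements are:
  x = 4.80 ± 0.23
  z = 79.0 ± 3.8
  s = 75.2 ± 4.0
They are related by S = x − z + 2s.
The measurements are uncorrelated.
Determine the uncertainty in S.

8.86

For a sum/difference, combine absolute errors in quadrature:
  (δx)² = 0.0529;  (δz)² = 14.4;  (2·δs)² = 64.0
δS = √(78.5) = 8.86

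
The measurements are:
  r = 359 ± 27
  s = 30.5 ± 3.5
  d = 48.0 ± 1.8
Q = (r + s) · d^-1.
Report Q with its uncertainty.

8.11 ± 0.644

Let u = r + s = 390. δu = √(δr² + δs²) = √(729 + 12.2) = 27.2, so δu/u = 0.0699.
Q is then a monomial in u, d:
δQ/Q = √((δu/u)² + (-1·δd/d)²) = √(0.00489 + 0.00141) = 0.0793
Q = 8.11, so δQ = 0.0793 × 8.11 = 0.644.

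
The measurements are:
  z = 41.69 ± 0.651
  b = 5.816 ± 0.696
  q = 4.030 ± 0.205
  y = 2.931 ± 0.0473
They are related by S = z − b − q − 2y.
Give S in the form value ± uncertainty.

25.98 ± 0.979

S is a linear combination, so absolute uncertainties add in quadrature:
  (δz)² = 0.424;  (δb)² = 0.484;  (δq)² = 0.0420;  (2·δy)² = 0.00895
δS = √(0.959) = 0.979
S = 25.98.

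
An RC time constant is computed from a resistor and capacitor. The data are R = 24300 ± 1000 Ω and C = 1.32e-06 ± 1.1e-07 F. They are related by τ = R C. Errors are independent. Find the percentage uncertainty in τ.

9.29%

Products/powers → add relative errors in quadrature, weighted by exponent:
  (1·δR/R)² = (1×0.0412)² = 0.00169;  (1·δC/C)² = (1×0.0833)² = 0.00694
δτ/τ = √(0.00864) = 0.0929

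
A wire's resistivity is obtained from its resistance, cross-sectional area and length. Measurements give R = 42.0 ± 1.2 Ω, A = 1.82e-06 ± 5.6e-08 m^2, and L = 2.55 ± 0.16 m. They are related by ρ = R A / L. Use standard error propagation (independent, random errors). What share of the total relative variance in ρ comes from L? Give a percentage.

(δρ/ρ)² = (1·δR/R)² + (1·δA/A)² + (-1·δL/L)²
  R term: (1×0.0286)² = 0.000816
  A term: (1×0.0308)² = 0.000947
  L term: (-1×0.0627)² = 0.00394
Total = 0.00570. Share from L = 0.00394/0.00570 = 0.691.

69.1%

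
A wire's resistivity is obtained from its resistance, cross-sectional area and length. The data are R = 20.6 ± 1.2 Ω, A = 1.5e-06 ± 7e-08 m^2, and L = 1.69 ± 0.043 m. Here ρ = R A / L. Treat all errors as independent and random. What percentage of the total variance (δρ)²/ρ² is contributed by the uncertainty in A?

(δρ/ρ)² = (1·δR/R)² + (1·δA/A)² + (-1·δL/L)²
  R term: (1×0.0583)² = 0.00339
  A term: (1×0.0467)² = 0.00218
  L term: (-1×0.0254)² = 0.000647
Total = 0.00622. Share from A = 0.00218/0.00622 = 0.350.

35.0%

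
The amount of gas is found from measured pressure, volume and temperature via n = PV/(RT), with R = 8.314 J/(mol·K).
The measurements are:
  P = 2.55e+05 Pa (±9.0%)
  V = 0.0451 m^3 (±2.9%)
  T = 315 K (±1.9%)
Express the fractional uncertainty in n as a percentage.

9.64%

For a monomial n ∝ P, V, T^-1, fractional errors add in quadrature:
  (1·δP/P)² = (1×0.0900)² = 0.00810;  (1·δV/V)² = (1×0.0290)² = 0.000841;  (-1·δT/T)² = (-1×0.0190)² = 0.000361
δn/n = √(0.00930) = 0.0964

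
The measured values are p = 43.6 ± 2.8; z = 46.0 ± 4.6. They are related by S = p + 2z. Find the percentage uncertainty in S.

Sums and differences: (δS)² = Σ (cᵢ δxᵢ)².
  (δp)² = 7.84;  (2·δz)² = 84.6
δS = √(92.5) = 9.62
S = 136, so δS/S = 9.62/136 = 0.0709.

7.09%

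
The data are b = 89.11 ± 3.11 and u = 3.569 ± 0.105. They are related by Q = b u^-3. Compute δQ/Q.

0.0949

For a monomial Q ∝ b, u^-3, fractional errors add in quadrature:
  (1·δb/b)² = (1×0.0349)² = 0.00122;  (-3·δu/u)² = (-3×0.0294)² = 0.00779
δQ/Q = √(0.00901) = 0.0949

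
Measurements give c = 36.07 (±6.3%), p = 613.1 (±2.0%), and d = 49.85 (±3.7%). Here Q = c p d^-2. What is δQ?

Relative error in a monomial: (δQ/Q)² = Σ (nᵢ · δxᵢ/xᵢ)².
  (1·δc/c)² = (1×0.0630)² = 0.00397;  (1·δp/p)² = (1×0.0200)² = 0.000400;  (-2·δd/d)² = (-2×0.0370)² = 0.00548
δQ/Q = √(0.00985) = 0.0992
Q = 8.899, so δQ = 0.0992 × 8.899 = 0.883.

0.883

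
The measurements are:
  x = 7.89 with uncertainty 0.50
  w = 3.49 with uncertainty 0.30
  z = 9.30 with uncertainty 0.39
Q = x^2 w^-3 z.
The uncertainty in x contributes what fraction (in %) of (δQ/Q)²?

(δQ/Q)² = (2·δx/x)² + (-3·δw/w)² + (1·δz/z)²
  x term: (2×0.0634)² = 0.0161
  w term: (-3×0.0860)² = 0.0665
  z term: (1×0.0419)² = 0.00176
Total = 0.0843. Share from x = 0.0161/0.0843 = 0.190.

19.0%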